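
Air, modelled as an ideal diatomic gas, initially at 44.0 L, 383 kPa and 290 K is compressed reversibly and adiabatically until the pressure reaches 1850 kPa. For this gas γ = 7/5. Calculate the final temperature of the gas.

455 K

Adiabatic: T₂/T₁ = (P₂/P₁)^((γ−1)/γ) ⇒ T₂ = 290×(4.83)^0.286 = 455 K; V₂ = 14.3 L.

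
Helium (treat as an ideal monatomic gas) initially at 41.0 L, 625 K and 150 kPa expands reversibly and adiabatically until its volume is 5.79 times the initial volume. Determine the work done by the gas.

n = P₁V₁/(RT₁) = 150×41.0/(8.314×625) = 1.18 mol.
Adiabatic: TV^(γ−1) = const ⇒ T₂ = 625×(0.173)^0.667 = 194 K; PV^γ = const ⇒ P₂ = 8.03 kPa.
ΔU = nCvΔT = 1.18×12.5×(194−625) = -6360 J.
Q = 0 for an adiabatic process, so W = −ΔU = 6360 J.

6360 J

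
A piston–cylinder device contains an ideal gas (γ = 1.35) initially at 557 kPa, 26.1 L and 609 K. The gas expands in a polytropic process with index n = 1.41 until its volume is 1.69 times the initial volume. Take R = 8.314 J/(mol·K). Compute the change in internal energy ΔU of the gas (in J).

-8040 J

n = P₁V₁/(RT₁) = 557×26.1/(8.314×609) = 2.87 mol.
Polytropic n=1.41: T₂ = T₁(V₁/V₂)^(n−1) = 609×(0.592)^0.41 = 491 K; P₂ = P₁(V₁/V₂)^n = 266 kPa.
For an ideal gas ΔU = nCvΔT with Cv = R/(γ−1) = 23.8 J/(mol·K).
ΔU = 2.87×23.8×(491−609) = -8040 J.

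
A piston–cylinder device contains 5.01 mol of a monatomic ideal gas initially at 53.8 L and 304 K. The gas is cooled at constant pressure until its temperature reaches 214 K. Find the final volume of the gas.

P₁ = nRT₁/V₁ = 5.01×8.314×304/53.8 = 235 kPa.
Isobaric: P stays 235 kPa; V/T = const ⇒ T₂ = 214 K, V₂ = 37.9 L.

37.9 L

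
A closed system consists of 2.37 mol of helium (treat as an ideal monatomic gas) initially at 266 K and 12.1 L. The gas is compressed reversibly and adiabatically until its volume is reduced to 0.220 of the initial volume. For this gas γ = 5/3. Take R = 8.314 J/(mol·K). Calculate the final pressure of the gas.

5400 kPa

P₁ = nRT₁/V₁ = 2.37×8.314×266/12.1 = 433 kPa.
Adiabatic: TV^(γ−1) = const ⇒ T₂ = 266×(4.55)^0.667 = 730 K; PV^γ = const ⇒ P₂ = 5400 kPa.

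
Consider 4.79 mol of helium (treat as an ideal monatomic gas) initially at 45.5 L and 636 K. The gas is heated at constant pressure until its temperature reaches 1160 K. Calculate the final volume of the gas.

P₁ = nRT₁/V₁ = 4.79×8.314×636/45.5 = 557 kPa.
Isobaric: P stays 557 kPa; V/T = const ⇒ T₂ = 1160 K, V₂ = 83.0 L.

83.0 L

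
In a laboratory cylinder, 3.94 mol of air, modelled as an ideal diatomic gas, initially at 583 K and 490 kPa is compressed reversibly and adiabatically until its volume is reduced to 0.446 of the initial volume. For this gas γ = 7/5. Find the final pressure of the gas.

V₁ = nRT₁/P₁ = 3.94×8.314×583/490 = 39.0 L.
Adiabatic: TV^(γ−1) = const ⇒ T₂ = 583×(2.24)^0.400 = 805 K; PV^γ = const ⇒ P₂ = 1520 kPa.

1520 kPa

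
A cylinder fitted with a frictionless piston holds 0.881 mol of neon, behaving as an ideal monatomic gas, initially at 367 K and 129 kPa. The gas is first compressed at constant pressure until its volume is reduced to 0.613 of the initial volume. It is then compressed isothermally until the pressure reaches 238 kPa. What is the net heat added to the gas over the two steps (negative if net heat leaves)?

V₁ = nRT₁/P₁ = 0.881×8.314×367/129 = 20.8 L.
Step 1 — Isobaric: P stays 129 kPa; V/T = const ⇒ T₂ = 225 K, V₂ = 12.8 L.
W = PΔV = 129×(12.8−20.8) kPa·L = -1040 J.
ΔU = nCvΔT = 0.881×12.5×(225−367) = -1560 J.
Q = ΔU + W = nCpΔT = -2600 J.
State after step 1: P = 129 kPa, V = 12.8 L, T = 225 K.
Step 2 — Isothermal: T stays 225 K; PV = const ⇒ V₂ = 6.92 L, P₂ = 238 kPa.
ΔU = 0 (ideal gas, T constant).
W = nRT ln(V₂/V₁) = 0.881×8.314×225×ln(0.542) = -1010 J.
Q = ΔU + W = -1010 J.
Net over both steps: W = -2050 J, Q = -3610 J, ΔU = -1560 J.

-3610 J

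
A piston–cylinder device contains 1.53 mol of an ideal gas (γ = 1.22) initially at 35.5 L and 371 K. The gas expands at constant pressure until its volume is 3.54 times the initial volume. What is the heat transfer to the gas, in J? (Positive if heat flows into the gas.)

66500 J

P₁ = nRT₁/V₁ = 1.53×8.314×371/35.5 = 133 kPa.
Isobaric: P stays 133 kPa; V/T = const ⇒ T₂ = 1310 K, V₂ = 126 L.
W = PΔV = 133×(126−35.5) kPa·L = 12000 J.
ΔU = nCvΔT = 1.53×37.8×(1310−371) = 54500 J.
Q = ΔU + W = nCpΔT = 66500 J.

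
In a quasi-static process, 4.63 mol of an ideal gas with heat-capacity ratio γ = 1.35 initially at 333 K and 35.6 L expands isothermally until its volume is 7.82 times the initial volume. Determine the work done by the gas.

26400 J

P₁ = nRT₁/V₁ = 4.63×8.314×333/35.6 = 360 kPa.
Isothermal: T stays 333 K; PV = const ⇒ V₂ = 278 L, P₂ = 46.0 kPa.
W = nRT ln(V₂/V₁) = 4.63×8.314×333×ln(7.82) = 26400 J.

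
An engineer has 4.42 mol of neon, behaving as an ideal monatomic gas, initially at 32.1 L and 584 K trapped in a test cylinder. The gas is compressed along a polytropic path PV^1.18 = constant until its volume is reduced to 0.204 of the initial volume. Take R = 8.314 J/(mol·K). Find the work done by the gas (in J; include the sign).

-39500 J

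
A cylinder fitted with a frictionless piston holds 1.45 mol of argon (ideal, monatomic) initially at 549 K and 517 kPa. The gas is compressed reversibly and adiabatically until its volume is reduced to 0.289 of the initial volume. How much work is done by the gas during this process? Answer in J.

V₁ = nRT₁/P₁ = 1.45×8.314×549/517 = 12.8 L.
Adiabatic: TV^(γ−1) = const ⇒ T₂ = 549×(3.46)^0.667 = 1260 K; PV^γ = const ⇒ P₂ = 4090 kPa.
ΔU = nCvΔT = 1.45×12.5×(1260−549) = 12800 J.
Q = 0 for an adiabatic process, so W = −ΔU = -12800 J.

-12800 J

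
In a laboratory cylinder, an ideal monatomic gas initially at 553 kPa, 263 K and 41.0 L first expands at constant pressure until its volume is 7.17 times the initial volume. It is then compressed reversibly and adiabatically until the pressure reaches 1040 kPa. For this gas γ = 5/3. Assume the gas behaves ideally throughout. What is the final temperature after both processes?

n = P₁V₁/(RT₁) = 553×41.0/(8.314×263) = 10.4 mol.
Step 1 — Isobaric: P stays 553 kPa; V/T = const ⇒ T₂ = 1890 K, V₂ = 294 L.
W = PΔV = 553×(294−41.0) kPa·L = 140000 J.
ΔU = nCvΔT = 10.4×12.5×(1890−263) = 210000 J.
Q = ΔU + W = nCpΔT = 350000 J.
State after step 1: P = 553 kPa, V = 294 L, T = 1890 K.
Step 2 — Adiabatic: T₂/T₁ = (P₂/P₁)^((γ−1)/γ) ⇒ T₂ = 1890×(1.88)^0.400 = 2430 K; V₂ = 201 L.
ΔU = nCvΔT = 10.4×12.5×(2430−1890) = 70100 J.
Q = 0 for an adiabatic process, so W = −ΔU = -70100 J.
Net over both steps: W = 69800 J, Q = 350000 J, ΔU = 280000 J.

2430 K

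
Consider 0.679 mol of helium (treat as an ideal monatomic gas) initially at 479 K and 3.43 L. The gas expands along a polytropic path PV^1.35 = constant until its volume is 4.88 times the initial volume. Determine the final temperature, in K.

275 K

P₁ = nRT₁/V₁ = 0.679×8.314×479/3.43 = 788 kPa.
Polytropic n=1.35: T₂ = T₁(V₁/V₂)^(n−1) = 479×(0.205)^0.35 = 275 K; P₂ = P₁(V₁/V₂)^n = 92.8 kPa.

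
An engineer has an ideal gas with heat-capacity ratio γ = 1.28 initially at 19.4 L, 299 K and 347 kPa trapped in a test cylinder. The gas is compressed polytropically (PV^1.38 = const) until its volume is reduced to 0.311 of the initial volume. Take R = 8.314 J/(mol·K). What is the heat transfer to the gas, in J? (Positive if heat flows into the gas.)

3530 J

n = P₁V₁/(RT₁) = 347×19.4/(8.314×299) = 2.71 mol.
Polytropic n=1.38: T₂ = T₁(V₁/V₂)^(n−1) = 299×(3.22)^0.38 = 466 K; P₂ = P₁(V₁/V₂)^n = 1740 kPa.
W = (P₁V₁−P₂V₂)/(n−1) = (347×19.4−1740×6.03)/0.38 = -9900 J.
ΔU = nCvΔT = 2.71×29.7×(466−299) = 13400 J.
Q = ΔU + W = 3530 J.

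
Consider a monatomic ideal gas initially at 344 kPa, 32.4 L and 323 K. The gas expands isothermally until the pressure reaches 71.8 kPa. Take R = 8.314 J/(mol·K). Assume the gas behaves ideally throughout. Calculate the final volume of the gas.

Isothermal: T stays 323 K; PV = const ⇒ V₂ = 155 L, P₂ = 71.8 kPa.

155 L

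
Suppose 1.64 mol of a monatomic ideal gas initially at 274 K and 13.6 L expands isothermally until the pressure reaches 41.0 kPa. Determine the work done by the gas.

P₁ = nRT₁/V₁ = 1.64×8.314×274/13.6 = 275 kPa.
Isothermal: T stays 274 K; PV = const ⇒ V₂ = 91.1 L, P₂ = 41.0 kPa.
W = nRT ln(V₂/V₁) = 1.64×8.314×274×ln(6.70) = 7110 J.

7110 J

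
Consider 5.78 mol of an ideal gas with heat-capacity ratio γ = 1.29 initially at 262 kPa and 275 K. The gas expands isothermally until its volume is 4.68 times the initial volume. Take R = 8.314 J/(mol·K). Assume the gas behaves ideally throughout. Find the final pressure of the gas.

56.0 kPa

V₁ = nRT₁/P₁ = 5.78×8.314×275/262 = 50.4 L.
Isothermal: T stays 275 K; PV = const ⇒ V₂ = 236 L, P₂ = 56.0 kPa.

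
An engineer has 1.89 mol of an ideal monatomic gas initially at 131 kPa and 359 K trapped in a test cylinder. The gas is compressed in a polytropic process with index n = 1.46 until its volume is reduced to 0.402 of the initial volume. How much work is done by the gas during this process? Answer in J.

-6390 J

V₁ = nRT₁/P₁ = 1.89×8.314×359/131 = 43.1 L.
Polytropic n=1.46: T₂ = T₁(V₁/V₂)^(n−1) = 359×(2.49)^0.46 = 546 K; P₂ = P₁(V₁/V₂)^n = 496 kPa.
W = (P₁V₁−P₂V₂)/(n−1) = (131×43.1−496×17.3)/0.46 = -6390 J.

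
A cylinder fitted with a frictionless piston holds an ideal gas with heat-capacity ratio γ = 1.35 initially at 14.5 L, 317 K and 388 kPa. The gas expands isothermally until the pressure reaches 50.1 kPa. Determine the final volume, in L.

Isothermal: T stays 317 K; PV = const ⇒ V₂ = 112 L, P₂ = 50.1 kPa.

112 L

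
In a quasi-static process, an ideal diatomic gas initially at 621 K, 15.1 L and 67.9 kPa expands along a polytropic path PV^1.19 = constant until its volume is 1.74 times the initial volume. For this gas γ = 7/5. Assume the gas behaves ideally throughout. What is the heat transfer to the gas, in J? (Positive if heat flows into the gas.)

n = P₁V₁/(RT₁) = 67.9×15.1/(8.314×621) = 0.199 mol.
Polytropic n=1.19: T₂ = T₁(V₁/V₂)^(n−1) = 621×(0.575)^0.19 = 559 K; P₂ = P₁(V₁/V₂)^n = 35.1 kPa.
W = (P₁V₁−P₂V₂)/(n−1) = (67.9×15.1−35.1×26.3)/0.19 = 539 J.
ΔU = nCvΔT = 0.199×20.8×(559−621) = -256 J.
Q = ΔU + W = 283 J.

283 J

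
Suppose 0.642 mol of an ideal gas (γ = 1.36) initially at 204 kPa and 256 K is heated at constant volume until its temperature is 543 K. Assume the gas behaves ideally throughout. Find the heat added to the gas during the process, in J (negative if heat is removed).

4260 J

V₁ = nRT₁/P₁ = 0.642×8.314×256/204 = 6.70 L.
Isochoric: V stays 6.70 L; P/T = const ⇒ T₂ = 543 K, P₂ = 433 kPa.
W = 0 (no volume change).
ΔU = nCvΔT = 0.642×23.1×(543−256) = 4260 J.
Q = ΔU = 4260 J.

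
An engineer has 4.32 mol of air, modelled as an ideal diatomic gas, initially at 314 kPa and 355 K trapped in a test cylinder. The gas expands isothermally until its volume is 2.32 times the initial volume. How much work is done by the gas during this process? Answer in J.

10700 J

V₁ = nRT₁/P₁ = 4.32×8.314×355/314 = 40.6 L.
Isothermal: T stays 355 K; PV = const ⇒ V₂ = 94.2 L, P₂ = 135 kPa.
W = nRT ln(V₂/V₁) = 4.32×8.314×355×ln(2.32) = 10700 J.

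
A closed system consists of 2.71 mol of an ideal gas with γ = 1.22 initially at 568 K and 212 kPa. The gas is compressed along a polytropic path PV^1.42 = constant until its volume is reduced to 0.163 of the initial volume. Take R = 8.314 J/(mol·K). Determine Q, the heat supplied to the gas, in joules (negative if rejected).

31600 J

V₁ = nRT₁/P₁ = 2.71×8.314×568/212 = 60.4 L.
Polytropic n=1.42: T₂ = T₁(V₁/V₂)^(n−1) = 568×(6.13)^0.42 = 1220 K; P₂ = P₁(V₁/V₂)^n = 2790 kPa.
W = (P₁V₁−P₂V₂)/(n−1) = (212×60.4−2790×9.84)/0.42 = -34800 J.
ΔU = nCvΔT = 2.71×37.8×(1220−568) = 66400 J.
Q = ΔU + W = 31600 J.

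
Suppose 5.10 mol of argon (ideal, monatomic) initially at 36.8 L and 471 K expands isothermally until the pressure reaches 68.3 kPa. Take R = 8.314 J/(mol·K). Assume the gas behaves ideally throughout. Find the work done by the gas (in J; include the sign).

P₁ = nRT₁/V₁ = 5.10×8.314×471/36.8 = 543 kPa.
Isothermal: T stays 471 K; PV = const ⇒ V₂ = 292 L, P₂ = 68.3 kPa.
W = nRT ln(V₂/V₁) = 5.10×8.314×471×ln(7.95) = 41400 J.

41400 J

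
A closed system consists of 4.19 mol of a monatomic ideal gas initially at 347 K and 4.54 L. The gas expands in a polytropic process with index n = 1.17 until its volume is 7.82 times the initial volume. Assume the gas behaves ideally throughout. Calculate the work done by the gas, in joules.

P₁ = nRT₁/V₁ = 4.19×8.314×347/4.54 = 2660 kPa.
Polytropic n=1.17: T₂ = T₁(V₁/V₂)^(n−1) = 347×(0.128)^0.17 = 245 K; P₂ = P₁(V₁/V₂)^n = 240 kPa.
W = (P₁V₁−P₂V₂)/(n−1) = (2660×4.54−240×35.5)/0.17 = 21000 J.

21000 J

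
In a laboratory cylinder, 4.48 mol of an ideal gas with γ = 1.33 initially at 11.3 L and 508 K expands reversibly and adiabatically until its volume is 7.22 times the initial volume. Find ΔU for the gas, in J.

P₁ = nRT₁/V₁ = 4.48×8.314×508/11.3 = 1670 kPa.
Adiabatic: TV^(γ−1) = const ⇒ T₂ = 508×(0.139)^0.330 = 265 K; PV^γ = const ⇒ P₂ = 121 kPa.
For an ideal gas ΔU = nCvΔT with Cv = R/(γ−1) = 25.2 J/(mol·K).
ΔU = 4.48×25.2×(265−508) = -27500 J.

-27500 J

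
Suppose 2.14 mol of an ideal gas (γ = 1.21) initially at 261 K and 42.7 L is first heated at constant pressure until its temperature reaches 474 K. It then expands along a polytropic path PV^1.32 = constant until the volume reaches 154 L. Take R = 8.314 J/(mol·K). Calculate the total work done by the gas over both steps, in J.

P₁ = nRT₁/V₁ = 2.14×8.314×261/42.7 = 109 kPa.
Step 1 — Isobaric: P stays 109 kPa; V/T = const ⇒ T₂ = 474 K, V₂ = 77.5 L.
W = PΔV = 109×(77.5−42.7) kPa·L = 3790 J.
ΔU = nCvΔT = 2.14×39.6×(474−261) = 18000 J.
Q = ΔU + W = nCpΔT = 21800 J.
State after step 1: P = 109 kPa, V = 77.5 L, T = 474 K.
Step 2 — Polytropic n=1.32: T₂ = T₁(V₁/V₂)^(n−1) = 474×(0.504)^0.32 = 381 K; P₂ = P₁(V₁/V₂)^n = 44.0 kPa.
W = (P₁V₁−P₂V₂)/(n−1) = (109×77.5−44.0×154)/0.32 = 5190 J.
ΔU = nCvΔT = 2.14×39.6×(381−474) = -7920 J.
Q = ΔU + W = -2720 J.
Net over both steps: W = 8980 J, Q = 19100 J, ΔU = 10100 J.

8980 J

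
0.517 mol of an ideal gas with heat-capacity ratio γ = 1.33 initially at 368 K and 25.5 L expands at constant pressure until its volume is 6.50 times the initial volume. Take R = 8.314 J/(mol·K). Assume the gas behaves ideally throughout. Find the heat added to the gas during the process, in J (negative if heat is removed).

35100 J

P₁ = nRT₁/V₁ = 0.517×8.314×368/25.5 = 62.0 kPa.
Isobaric: P stays 62.0 kPa; V/T = const ⇒ T₂ = 2390 K, V₂ = 166 L.
W = PΔV = 62.0×(166−25.5) kPa·L = 8700 J.
ΔU = nCvΔT = 0.517×25.2×(2390−368) = 26400 J.
Q = ΔU + W = nCpΔT = 35100 J.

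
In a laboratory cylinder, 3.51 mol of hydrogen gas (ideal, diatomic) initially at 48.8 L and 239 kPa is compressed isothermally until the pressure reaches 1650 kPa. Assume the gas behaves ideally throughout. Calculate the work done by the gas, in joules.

-22500 J

T₁ = P₁V₁/(nR) = 239×48.8/(3.51×8.314) = 400 K.
Isothermal: T stays 400 K; PV = const ⇒ V₂ = 7.07 L, P₂ = 1650 kPa.
W = nRT ln(V₂/V₁) = 3.51×8.314×400×ln(0.145) = -22500 J.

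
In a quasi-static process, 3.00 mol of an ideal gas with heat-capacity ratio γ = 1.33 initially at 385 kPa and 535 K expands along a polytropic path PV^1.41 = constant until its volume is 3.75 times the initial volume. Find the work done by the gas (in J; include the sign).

V₁ = nRT₁/P₁ = 3.00×8.314×535/385 = 34.7 L.
Polytropic n=1.41: T₂ = T₁(V₁/V₂)^(n−1) = 535×(0.267)^0.41 = 311 K; P₂ = P₁(V₁/V₂)^n = 59.7 kPa.
W = (P₁V₁−P₂V₂)/(n−1) = (385×34.7−59.7×130)/0.41 = 13600 J.

13600 J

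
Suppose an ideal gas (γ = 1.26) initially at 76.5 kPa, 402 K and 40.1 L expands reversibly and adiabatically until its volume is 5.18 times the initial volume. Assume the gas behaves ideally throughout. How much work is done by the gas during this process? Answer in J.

n = P₁V₁/(RT₁) = 76.5×40.1/(8.314×402) = 0.918 mol.
Adiabatic: TV^(γ−1) = const ⇒ T₂ = 402×(0.193)^0.260 = 262 K; PV^γ = const ⇒ P₂ = 9.63 kPa.
ΔU = nCvΔT = 0.918×32.0×(262−402) = -4110 J.
Q = 0 for an adiabatic process, so W = −ΔU = 4110 J.

4110 J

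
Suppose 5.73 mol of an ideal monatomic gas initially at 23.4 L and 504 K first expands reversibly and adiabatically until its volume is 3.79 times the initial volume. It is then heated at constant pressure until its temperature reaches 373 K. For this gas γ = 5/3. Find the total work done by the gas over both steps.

29100 J

P₁ = nRT₁/V₁ = 5.73×8.314×504/23.4 = 1030 kPa.
Step 1 — Adiabatic: TV^(γ−1) = const ⇒ T₂ = 504×(0.264)^0.667 = 207 K; PV^γ = const ⇒ P₂ = 111 kPa.
ΔU = nCvΔT = 5.73×12.5×(207−504) = -21200 J.
Q = 0 for an adiabatic process, so W = −ΔU = 21200 J.
State after step 1: P = 111 kPa, V = 88.7 L, T = 207 K.
Step 2 — Isobaric: P stays 111 kPa; V/T = const ⇒ T₂ = 373 K, V₂ = 160 L.
W = PΔV = 111×(160−88.7) kPa·L = 7890 J.
ΔU = nCvΔT = 5.73×12.5×(373−207) = 11800 J.
Q = ΔU + W = nCpΔT = 19700 J.
Net over both steps: W = 29100 J, Q = 19700 J, ΔU = -9360 J.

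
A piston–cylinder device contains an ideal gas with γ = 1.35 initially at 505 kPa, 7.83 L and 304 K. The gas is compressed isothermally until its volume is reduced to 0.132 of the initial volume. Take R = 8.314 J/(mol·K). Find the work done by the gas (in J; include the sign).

-8010 J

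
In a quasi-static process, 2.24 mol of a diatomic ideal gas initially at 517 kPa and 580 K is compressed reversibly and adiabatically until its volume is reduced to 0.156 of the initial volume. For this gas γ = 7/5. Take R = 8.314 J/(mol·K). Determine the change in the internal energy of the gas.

V₁ = nRT₁/P₁ = 2.24×8.314×580/517 = 20.9 L.
Adiabatic: TV^(γ−1) = const ⇒ T₂ = 580×(6.41)^0.400 = 1220 K; PV^γ = const ⇒ P₂ = 6970 kPa.
For an ideal gas ΔU = nCvΔT with Cv = (5/2)R = 20.8 J/(mol·K).
ΔU = 2.24×20.8×(1220−580) = 29800 J.

29800 J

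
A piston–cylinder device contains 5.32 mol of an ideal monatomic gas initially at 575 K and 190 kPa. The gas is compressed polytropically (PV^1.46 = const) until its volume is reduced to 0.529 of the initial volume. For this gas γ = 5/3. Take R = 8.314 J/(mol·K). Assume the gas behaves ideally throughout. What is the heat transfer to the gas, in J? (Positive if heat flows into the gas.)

V₁ = nRT₁/P₁ = 5.32×8.314×575/190 = 134 L.
Polytropic n=1.46: T₂ = T₁(V₁/V₂)^(n−1) = 575×(1.89)^0.46 = 771 K; P₂ = P₁(V₁/V₂)^n = 481 kPa.
W = (P₁V₁−P₂V₂)/(n−1) = (190×134−481×70.8)/0.46 = -18800 J.
ΔU = nCvΔT = 5.32×12.5×(771−575) = 13000 J.
Q = ΔU + W = -5830 J.

-5830 J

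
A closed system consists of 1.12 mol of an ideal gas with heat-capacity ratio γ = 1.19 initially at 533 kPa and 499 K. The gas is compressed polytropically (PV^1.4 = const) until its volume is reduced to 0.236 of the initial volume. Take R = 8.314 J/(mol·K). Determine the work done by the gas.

-9080 J

V₁ = nRT₁/P₁ = 1.12×8.314×499/533 = 8.72 L.
Polytropic n=1.4: T₂ = T₁(V₁/V₂)^(n−1) = 499×(4.24)^0.40 = 889 K; P₂ = P₁(V₁/V₂)^n = 4020 kPa.
W = (P₁V₁−P₂V₂)/(n−1) = (533×8.72−4020×2.06)/0.40 = -9080 J.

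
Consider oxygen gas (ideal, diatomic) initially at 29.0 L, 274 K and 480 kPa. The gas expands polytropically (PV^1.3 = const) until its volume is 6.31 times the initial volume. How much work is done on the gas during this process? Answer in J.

-19700 J

n = P₁V₁/(RT₁) = 480×29.0/(8.314×274) = 6.11 mol.
Polytropic n=1.3: T₂ = T₁(V₁/V₂)^(n−1) = 274×(0.158)^0.30 = 158 K; P₂ = P₁(V₁/V₂)^n = 43.8 kPa.
W = (P₁V₁−P₂V₂)/(n−1) = (480×29.0−43.8×183)/0.30 = 19700 J.
Work done on the gas = −W_by = -19700 J.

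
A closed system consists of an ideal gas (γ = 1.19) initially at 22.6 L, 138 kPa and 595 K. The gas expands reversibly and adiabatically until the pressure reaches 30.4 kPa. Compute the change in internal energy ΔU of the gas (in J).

n = P₁V₁/(RT₁) = 138×22.6/(8.314×595) = 0.630 mol.
Adiabatic: T₂/T₁ = (P₂/P₁)^((γ−1)/γ) ⇒ T₂ = 595×(0.220)^0.160 = 467 K; V₂ = 80.6 L.
For an ideal gas ΔU = nCvΔT with Cv = R/(γ−1) = 43.8 J/(mol·K).
ΔU = 0.630×43.8×(467−595) = -3520 J.

-3520 J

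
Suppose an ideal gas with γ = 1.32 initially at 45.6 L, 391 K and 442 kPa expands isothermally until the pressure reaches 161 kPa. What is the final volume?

125 L

Isothermal: T stays 391 K; PV = const ⇒ V₂ = 125 L, P₂ = 161 kPa.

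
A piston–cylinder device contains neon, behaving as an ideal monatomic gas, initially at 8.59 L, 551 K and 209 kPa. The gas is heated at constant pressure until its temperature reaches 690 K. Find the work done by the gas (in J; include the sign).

n = P₁V₁/(RT₁) = 209×8.59/(8.314×551) = 0.392 mol.
Isobaric: P stays 209 kPa; V/T = const ⇒ T₂ = 690 K, V₂ = 10.8 L.
W = PΔV = 209×(10.8−8.59) kPa·L = 453 J.

453 J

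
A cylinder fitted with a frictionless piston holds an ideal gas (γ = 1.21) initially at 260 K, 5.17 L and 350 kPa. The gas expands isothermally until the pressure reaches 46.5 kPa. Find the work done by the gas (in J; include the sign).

n = P₁V₁/(RT₁) = 350×5.17/(8.314×260) = 0.837 mol.
Isothermal: T stays 260 K; PV = const ⇒ V₂ = 38.9 L, P₂ = 46.5 kPa.
W = nRT ln(V₂/V₁) = 0.837×8.314×260×ln(7.53) = 3650 J.

3650 J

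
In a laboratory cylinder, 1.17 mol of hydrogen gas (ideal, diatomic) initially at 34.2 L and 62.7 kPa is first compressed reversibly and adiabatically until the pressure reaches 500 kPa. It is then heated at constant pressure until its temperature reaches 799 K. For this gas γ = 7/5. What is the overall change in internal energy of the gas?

14100 J

T₁ = P₁V₁/(nR) = 62.7×34.2/(1.17×8.314) = 220 K.
Step 1 — Adiabatic: T₂/T₁ = (P₂/P₁)^((γ−1)/γ) ⇒ T₂ = 220×(7.97)^0.286 = 399 K; V₂ = 7.76 L.
ΔU = nCvΔT = 1.17×20.8×(399−220) = 4340 J.
Q = 0 for an adiabatic process, so W = −ΔU = -4340 J.
State after step 1: P = 500 kPa, V = 7.76 L, T = 399 K.
Step 2 — Isobaric: P stays 500 kPa; V/T = const ⇒ T₂ = 799 K, V₂ = 15.5 L.
W = PΔV = 500×(15.5−7.76) kPa·L = 3890 J.
ΔU = nCvΔT = 1.17×20.8×(799−399) = 9730 J.
Q = ΔU + W = nCpΔT = 13600 J.
Net over both steps: W = -450 J, Q = 13600 J, ΔU = 14100 J.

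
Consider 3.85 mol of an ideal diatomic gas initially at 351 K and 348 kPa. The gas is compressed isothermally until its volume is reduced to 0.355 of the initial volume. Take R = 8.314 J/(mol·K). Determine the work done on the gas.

V₁ = nRT₁/P₁ = 3.85×8.314×351/348 = 32.3 L.
Isothermal: T stays 351 K; PV = const ⇒ V₂ = 11.5 L, P₂ = 980 kPa.
W = nRT ln(V₂/V₁) = 3.85×8.314×351×ln(0.355) = -11600 J.
Work done on the gas = −W_by = 11600 J.

11600 J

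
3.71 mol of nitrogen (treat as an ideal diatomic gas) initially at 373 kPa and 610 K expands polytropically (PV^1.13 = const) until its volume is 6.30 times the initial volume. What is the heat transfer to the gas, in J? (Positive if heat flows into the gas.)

20800 J

V₁ = nRT₁/P₁ = 3.71×8.314×610/373 = 50.4 L.
Polytropic n=1.13: T₂ = T₁(V₁/V₂)^(n−1) = 610×(0.159)^0.13 = 480 K; P₂ = P₁(V₁/V₂)^n = 46.6 kPa.
W = (P₁V₁−P₂V₂)/(n−1) = (373×50.4−46.6×318)/0.13 = 30800 J.
ΔU = nCvΔT = 3.71×20.8×(480−610) = -10000 J.
Q = ΔU + W = 20800 J.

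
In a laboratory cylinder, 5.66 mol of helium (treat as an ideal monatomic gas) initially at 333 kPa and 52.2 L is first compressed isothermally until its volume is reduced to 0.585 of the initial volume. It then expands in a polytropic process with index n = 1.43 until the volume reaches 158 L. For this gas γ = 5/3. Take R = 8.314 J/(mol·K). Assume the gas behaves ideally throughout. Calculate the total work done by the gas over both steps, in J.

T₁ = P₁V₁/(nR) = 333×52.2/(5.66×8.314) = 369 K.
Step 1 — Isothermal: T stays 369 K; PV = const ⇒ V₂ = 30.5 L, P₂ = 569 kPa.
ΔU = 0 (ideal gas, T constant).
W = nRT ln(V₂/V₁) = 5.66×8.314×369×ln(0.585) = -9320 J.
Q = ΔU + W = -9320 J.
State after step 1: P = 569 kPa, V = 30.5 L, T = 369 K.
Step 2 — Polytropic n=1.43: T₂ = T₁(V₁/V₂)^(n−1) = 369×(0.193)^0.43 = 182 K; P₂ = P₁(V₁/V₂)^n = 54.3 kPa.
W = (P₁V₁−P₂V₂)/(n−1) = (569×30.5−54.3×158)/0.43 = 20500 J.
ΔU = nCvΔT = 5.66×12.5×(182−369) = -13200 J.
Q = ΔU + W = 7270 J.
Net over both steps: W = 11200 J, Q = -2050 J, ΔU = -13200 J.

11200 J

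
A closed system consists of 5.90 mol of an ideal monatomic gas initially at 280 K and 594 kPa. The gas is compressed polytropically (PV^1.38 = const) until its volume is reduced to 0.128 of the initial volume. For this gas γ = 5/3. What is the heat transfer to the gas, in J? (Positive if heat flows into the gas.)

V₁ = nRT₁/P₁ = 5.90×8.314×280/594 = 23.1 L.
Polytropic n=1.38: T₂ = T₁(V₁/V₂)^(n−1) = 280×(7.81)^0.38 = 612 K; P₂ = P₁(V₁/V₂)^n = 10100 kPa.
W = (P₁V₁−P₂V₂)/(n−1) = (594×23.1−10100×2.96)/0.38 = -42800 J.
ΔU = nCvΔT = 5.90×12.5×(612−280) = 24400 J.
Q = ΔU + W = -18400 J.

-18400 J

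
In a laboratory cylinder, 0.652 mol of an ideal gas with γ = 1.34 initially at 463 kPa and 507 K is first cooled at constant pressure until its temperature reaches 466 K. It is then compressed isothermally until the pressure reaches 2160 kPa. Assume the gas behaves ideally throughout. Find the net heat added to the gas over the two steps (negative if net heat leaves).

-4770 J

V₁ = nRT₁/P₁ = 0.652×8.314×507/463 = 5.94 L.
Step 1 — Isobaric: P stays 463 kPa; V/T = const ⇒ T₂ = 466 K, V₂ = 5.46 L.
W = PΔV = 463×(5.46−5.94) kPa·L = -222 J.
ΔU = nCvΔT = 0.652×24.5×(466−507) = -654 J.
Q = ΔU + W = nCpΔT = -876 J.
State after step 1: P = 463 kPa, V = 5.46 L, T = 466 K.
Step 2 — Isothermal: T stays 466 K; PV = const ⇒ V₂ = 1.17 L, P₂ = 2160 kPa.
ΔU = 0 (ideal gas, T constant).
W = nRT ln(V₂/V₁) = 0.652×8.314×466×ln(0.214) = -3890 J.
Q = ΔU + W = -3890 J.
Net over both steps: W = -4110 J, Q = -4770 J, ΔU = -654 J.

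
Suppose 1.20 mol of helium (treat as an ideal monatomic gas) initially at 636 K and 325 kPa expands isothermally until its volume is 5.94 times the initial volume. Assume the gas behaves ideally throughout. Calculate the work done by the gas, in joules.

V₁ = nRT₁/P₁ = 1.20×8.314×636/325 = 19.5 L.
Isothermal: T stays 636 K; PV = const ⇒ V₂ = 116 L, P₂ = 54.7 kPa.
W = nRT ln(V₂/V₁) = 1.20×8.314×636×ln(5.94) = 11300 J.

11300 J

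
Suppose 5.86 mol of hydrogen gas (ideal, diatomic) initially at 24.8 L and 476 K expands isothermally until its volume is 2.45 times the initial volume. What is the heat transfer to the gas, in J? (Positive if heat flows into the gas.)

20800 J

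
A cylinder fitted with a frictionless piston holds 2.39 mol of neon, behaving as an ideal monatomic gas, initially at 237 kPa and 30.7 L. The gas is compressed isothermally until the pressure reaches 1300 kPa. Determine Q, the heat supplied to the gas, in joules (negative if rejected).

-12400 J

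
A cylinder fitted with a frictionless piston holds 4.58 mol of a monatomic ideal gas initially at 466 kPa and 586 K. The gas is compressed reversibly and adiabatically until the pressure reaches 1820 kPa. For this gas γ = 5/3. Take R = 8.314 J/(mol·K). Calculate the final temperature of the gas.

V₁ = nRT₁/P₁ = 4.58×8.314×586/466 = 47.9 L.
Adiabatic: T₂/T₁ = (P₂/P₁)^((γ−1)/γ) ⇒ T₂ = 586×(3.91)^0.400 = 1010 K; V₂ = 21.1 L.

1010 K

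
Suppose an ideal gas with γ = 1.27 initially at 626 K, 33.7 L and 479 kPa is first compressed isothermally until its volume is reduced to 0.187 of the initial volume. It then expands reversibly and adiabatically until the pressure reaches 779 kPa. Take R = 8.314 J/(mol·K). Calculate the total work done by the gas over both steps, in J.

-13700 J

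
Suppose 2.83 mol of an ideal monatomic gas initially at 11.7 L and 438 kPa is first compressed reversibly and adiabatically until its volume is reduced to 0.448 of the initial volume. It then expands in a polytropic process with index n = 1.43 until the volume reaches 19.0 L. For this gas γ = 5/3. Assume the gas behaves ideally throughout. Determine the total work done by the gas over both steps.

T₁ = P₁V₁/(nR) = 438×11.7/(2.83×8.314) = 218 K.
Step 1 — Adiabatic: TV^(γ−1) = const ⇒ T₂ = 218×(2.23)^0.667 = 372 K; PV^γ = const ⇒ P₂ = 1670 kPa.
ΔU = nCvΔT = 2.83×12.5×(372−218) = 5440 J.
Q = 0 for an adiabatic process, so W = −ΔU = -5440 J.
State after step 1: P = 1670 kPa, V = 5.24 L, T = 372 K.
Step 2 — Polytropic n=1.43: T₂ = T₁(V₁/V₂)^(n−1) = 372×(0.276)^0.43 = 214 K; P₂ = P₁(V₁/V₂)^n = 265 kPa.
W = (P₁V₁−P₂V₂)/(n−1) = (1670×5.24−265×19.0)/0.43 = 8660 J.
ΔU = nCvΔT = 2.83×12.5×(214−372) = -5580 J.
Q = ΔU + W = 3070 J.
Net over both steps: W = 3210 J, Q = 3070 J, ΔU = -141 J.

3210 J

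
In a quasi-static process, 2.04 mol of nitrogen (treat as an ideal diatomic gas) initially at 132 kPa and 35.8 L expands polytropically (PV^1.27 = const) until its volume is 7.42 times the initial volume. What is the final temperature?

T₁ = P₁V₁/(nR) = 132×35.8/(2.04×8.314) = 279 K.
Polytropic n=1.27: T₂ = T₁(V₁/V₂)^(n−1) = 279×(0.135)^0.27 = 162 K; P₂ = P₁(V₁/V₂)^n = 10.4 kPa.

162 K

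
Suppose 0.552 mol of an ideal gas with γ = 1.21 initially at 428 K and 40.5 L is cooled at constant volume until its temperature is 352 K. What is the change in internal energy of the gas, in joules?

-1660 J

P₁ = nRT₁/V₁ = 0.552×8.314×428/40.5 = 48.5 kPa.
Isochoric: V stays 40.5 L; P/T = const ⇒ T₂ = 352 K, P₂ = 39.9 kPa.
For an ideal gas ΔU = nCvΔT with Cv = R/(γ−1) = 39.6 J/(mol·K).
ΔU = 0.552×39.6×(352−428) = -1660 J.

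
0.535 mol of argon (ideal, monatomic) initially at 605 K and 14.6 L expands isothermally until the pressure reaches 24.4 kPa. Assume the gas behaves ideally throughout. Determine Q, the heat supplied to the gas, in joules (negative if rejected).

5440 J

P₁ = nRT₁/V₁ = 0.535×8.314×605/14.6 = 184 kPa.
Isothermal: T stays 605 K; PV = const ⇒ V₂ = 110 L, P₂ = 24.4 kPa.
ΔU = 0 (ideal gas, T constant).
W = nRT ln(V₂/V₁) = 0.535×8.314×605×ln(7.55) = 5440 J.
Q = ΔU + W = 5440 J.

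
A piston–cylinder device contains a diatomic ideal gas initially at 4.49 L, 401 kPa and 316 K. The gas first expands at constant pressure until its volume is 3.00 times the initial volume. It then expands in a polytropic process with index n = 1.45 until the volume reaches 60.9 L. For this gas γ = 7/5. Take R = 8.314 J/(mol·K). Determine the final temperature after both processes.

n = P₁V₁/(RT₁) = 401×4.49/(8.314×316) = 0.685 mol.
Step 1 — Isobaric: P stays 401 kPa; V/T = const ⇒ T₂ = 948 K, V₂ = 13.5 L.
W = PΔV = 401×(13.5−4.49) kPa·L = 3600 J.
ΔU = nCvΔT = 0.685×20.8×(948−316) = 9000 J.
Q = ΔU + W = nCpΔT = 12600 J.
State after step 1: P = 401 kPa, V = 13.5 L, T = 948 K.
Step 2 — Polytropic n=1.45: T₂ = T₁(V₁/V₂)^(n−1) = 948×(0.221)^0.45 = 481 K; P₂ = P₁(V₁/V₂)^n = 45.0 kPa.
W = (P₁V₁−P₂V₂)/(n−1) = (401×13.5−45.0×60.9)/0.45 = 5920 J.
ΔU = nCvΔT = 0.685×20.8×(481−948) = -6660 J.
Q = ΔU + W = -739 J.
Net over both steps: W = 9520 J, Q = 11900 J, ΔU = 2350 J.

481 K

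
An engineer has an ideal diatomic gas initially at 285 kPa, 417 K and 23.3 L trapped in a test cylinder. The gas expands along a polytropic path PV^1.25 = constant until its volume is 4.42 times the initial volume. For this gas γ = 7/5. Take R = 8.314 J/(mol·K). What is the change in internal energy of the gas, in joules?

n = P₁V₁/(RT₁) = 285×23.3/(8.314×417) = 1.92 mol.
Polytropic n=1.25: T₂ = T₁(V₁/V₂)^(n−1) = 417×(0.226)^0.25 = 288 K; P₂ = P₁(V₁/V₂)^n = 44.5 kPa.
For an ideal gas ΔU = nCvΔT with Cv = (5/2)R = 20.8 J/(mol·K).
ΔU = 1.92×20.8×(288−417) = -5150 J.

-5150 J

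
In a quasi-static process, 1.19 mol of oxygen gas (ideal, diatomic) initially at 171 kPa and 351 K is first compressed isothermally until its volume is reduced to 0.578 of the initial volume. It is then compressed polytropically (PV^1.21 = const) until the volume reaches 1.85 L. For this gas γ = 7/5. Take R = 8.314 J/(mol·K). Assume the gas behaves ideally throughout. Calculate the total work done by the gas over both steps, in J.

-9740 J

V₁ = nRT₁/P₁ = 1.19×8.314×351/171 = 20.3 L.
Step 1 — Isothermal: T stays 351 K; PV = const ⇒ V₂ = 11.7 L, P₂ = 296 kPa.
ΔU = 0 (ideal gas, T constant).
W = nRT ln(V₂/V₁) = 1.19×8.314×351×ln(0.578) = -1900 J.
Q = ΔU + W = -1900 J.
State after step 1: P = 296 kPa, V = 11.7 L, T = 351 K.
Step 2 — Polytropic n=1.21: T₂ = T₁(V₁/V₂)^(n−1) = 351×(6.34)^0.21 = 517 K; P₂ = P₁(V₁/V₂)^n = 2770 kPa.
W = (P₁V₁−P₂V₂)/(n−1) = (296×11.7−2770×1.85)/0.21 = -7840 J.
ΔU = nCvΔT = 1.19×20.8×(517−351) = 4120 J.
Q = ΔU + W = -3720 J.
Net over both steps: W = -9740 J, Q = -5630 J, ΔU = 4120 J.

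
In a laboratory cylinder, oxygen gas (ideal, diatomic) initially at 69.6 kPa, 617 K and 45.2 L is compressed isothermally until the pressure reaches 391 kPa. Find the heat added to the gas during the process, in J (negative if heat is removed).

-5430 J

n = P₁V₁/(RT₁) = 69.6×45.2/(8.314×617) = 0.613 mol.
Isothermal: T stays 617 K; PV = const ⇒ V₂ = 8.05 L, P₂ = 391 kPa.
ΔU = 0 (ideal gas, T constant).
W = nRT ln(V₂/V₁) = 0.613×8.314×617×ln(0.178) = -5430 J.
Q = ΔU + W = -5430 J.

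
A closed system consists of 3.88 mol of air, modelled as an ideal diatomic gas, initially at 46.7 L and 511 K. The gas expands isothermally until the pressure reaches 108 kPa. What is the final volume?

153 L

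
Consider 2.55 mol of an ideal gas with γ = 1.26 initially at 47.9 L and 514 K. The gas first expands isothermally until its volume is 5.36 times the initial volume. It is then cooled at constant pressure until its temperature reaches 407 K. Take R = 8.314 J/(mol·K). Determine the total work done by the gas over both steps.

16000 J

P₁ = nRT₁/V₁ = 2.55×8.314×514/47.9 = 227 kPa.
Step 1 — Isothermal: T stays 514 K; PV = const ⇒ V₂ = 257 L, P₂ = 42.4 kPa.
ΔU = 0 (ideal gas, T constant).
W = nRT ln(V₂/V₁) = 2.55×8.314×514×ln(5.36) = 18300 J.
Q = ΔU + W = 18300 J.
State after step 1: P = 42.4 kPa, V = 257 L, T = 514 K.
Step 2 — Isobaric: P stays 42.4 kPa; V/T = const ⇒ T₂ = 407 K, V₂ = 203 L.
W = PΔV = 42.4×(203−257) kPa·L = -2270 J.
ΔU = nCvΔT = 2.55×32.0×(407−514) = -8720 J.
Q = ΔU + W = nCpΔT = -11000 J.
Net over both steps: W = 16000 J, Q = 7300 J, ΔU = -8720 J.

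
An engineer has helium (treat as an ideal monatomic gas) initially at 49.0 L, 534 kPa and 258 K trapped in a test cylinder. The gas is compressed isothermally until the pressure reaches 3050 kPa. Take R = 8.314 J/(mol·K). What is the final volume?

Isothermal: T stays 258 K; PV = const ⇒ V₂ = 8.58 L, P₂ = 3050 kPa.

8.58 L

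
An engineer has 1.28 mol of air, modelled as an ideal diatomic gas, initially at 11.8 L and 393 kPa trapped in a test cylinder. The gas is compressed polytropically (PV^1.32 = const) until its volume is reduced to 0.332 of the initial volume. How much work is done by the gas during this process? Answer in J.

-6130 J

T₁ = P₁V₁/(nR) = 393×11.8/(1.28×8.314) = 436 K.
Polytropic n=1.32: T₂ = T₁(V₁/V₂)^(n−1) = 436×(3.01)^0.32 = 620 K; P₂ = P₁(V₁/V₂)^n = 1680 kPa.
W = (P₁V₁−P₂V₂)/(n−1) = (393×11.8−1680×3.92)/0.32 = -6130 J.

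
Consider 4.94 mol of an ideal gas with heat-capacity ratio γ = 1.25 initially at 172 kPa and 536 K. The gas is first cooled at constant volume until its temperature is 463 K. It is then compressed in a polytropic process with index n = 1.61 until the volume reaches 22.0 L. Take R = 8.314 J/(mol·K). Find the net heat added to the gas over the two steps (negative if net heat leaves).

74500 J

V₁ = nRT₁/P₁ = 4.94×8.314×536/172 = 128 L.
Step 1 — Isochoric: V stays 128 L; P/T = const ⇒ T₂ = 463 K, P₂ = 149 kPa.
W = 0 (no volume change).
ΔU = nCvΔT = 4.94×33.3×(463−536) = -12000 J.
Q = ΔU = -12000 J.
State after step 1: P = 149 kPa, V = 128 L, T = 463 K.
Step 2 — Polytropic n=1.61: T₂ = T₁(V₁/V₂)^(n−1) = 463×(5.82)^0.61 = 1360 K; P₂ = P₁(V₁/V₂)^n = 2530 kPa.
W = (P₁V₁−P₂V₂)/(n−1) = (149×128−2530×22.0)/0.61 = -60100 J.
ΔU = nCvΔT = 4.94×33.3×(1360−463) = 147000 J.
Q = ΔU + W = 86500 J.
Net over both steps: W = -60100 J, Q = 74500 J, ΔU = 135000 J.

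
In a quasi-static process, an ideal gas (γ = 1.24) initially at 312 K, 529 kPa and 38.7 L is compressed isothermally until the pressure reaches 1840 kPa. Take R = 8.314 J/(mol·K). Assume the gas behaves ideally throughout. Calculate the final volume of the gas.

Isothermal: T stays 312 K; PV = const ⇒ V₂ = 11.1 L, P₂ = 1840 kPa.

11.1 L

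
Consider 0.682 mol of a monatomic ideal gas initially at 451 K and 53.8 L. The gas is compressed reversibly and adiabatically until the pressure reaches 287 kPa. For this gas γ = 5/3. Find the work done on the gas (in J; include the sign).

4040 J

P₁ = nRT₁/V₁ = 0.682×8.314×451/53.8 = 47.5 kPa.
Adiabatic: T₂/T₁ = (P₂/P₁)^((γ−1)/γ) ⇒ T₂ = 451×(6.04)^0.400 = 926 K; V₂ = 18.3 L.
ΔU = nCvΔT = 0.682×12.5×(926−451) = 4040 J.
Q = 0 for an adiabatic process, so W = −ΔU = -4040 J.
Work done on the gas = −W_by = 4040 J.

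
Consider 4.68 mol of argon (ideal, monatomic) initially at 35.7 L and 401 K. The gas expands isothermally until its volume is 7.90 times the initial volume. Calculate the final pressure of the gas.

55.3 kPa

P₁ = nRT₁/V₁ = 4.68×8.314×401/35.7 = 437 kPa.
Isothermal: T stays 401 K; PV = const ⇒ V₂ = 282 L, P₂ = 55.3 kPa.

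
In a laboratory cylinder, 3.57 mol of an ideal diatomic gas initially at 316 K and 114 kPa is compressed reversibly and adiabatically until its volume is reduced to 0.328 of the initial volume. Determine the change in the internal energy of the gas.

V₁ = nRT₁/P₁ = 3.57×8.314×316/114 = 82.3 L.
Adiabatic: TV^(γ−1) = const ⇒ T₂ = 316×(3.05)^0.400 = 494 K; PV^γ = const ⇒ P₂ = 543 kPa.
For an ideal gas ΔU = nCvΔT with Cv = (5/2)R = 20.8 J/(mol·K).
ΔU = 3.57×20.8×(494−316) = 13200 J.

13200 J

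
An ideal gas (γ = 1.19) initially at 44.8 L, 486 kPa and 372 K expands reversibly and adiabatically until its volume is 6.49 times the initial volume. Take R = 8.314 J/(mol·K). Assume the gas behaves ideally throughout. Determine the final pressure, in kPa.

52.5 kPa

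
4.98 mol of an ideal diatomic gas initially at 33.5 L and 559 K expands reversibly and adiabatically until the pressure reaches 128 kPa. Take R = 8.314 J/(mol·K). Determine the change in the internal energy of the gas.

P₁ = nRT₁/V₁ = 4.98×8.314×559/33.5 = 691 kPa.
Adiabatic: T₂/T₁ = (P₂/P₁)^((γ−1)/γ) ⇒ T₂ = 559×(0.185)^0.286 = 345 K; V₂ = 112 L.
For an ideal gas ΔU = nCvΔT with Cv = (5/2)R = 20.8 J/(mol·K).
ΔU = 4.98×20.8×(345−559) = -22100 J.

-22100 J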